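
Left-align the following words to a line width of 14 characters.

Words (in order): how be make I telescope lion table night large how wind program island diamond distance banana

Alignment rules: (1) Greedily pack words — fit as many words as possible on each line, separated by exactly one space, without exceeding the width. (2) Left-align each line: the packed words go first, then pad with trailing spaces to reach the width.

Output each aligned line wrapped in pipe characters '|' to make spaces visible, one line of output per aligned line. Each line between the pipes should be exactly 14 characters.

Answer: |how be make I |
|telescope lion|
|table night   |
|large how wind|
|program island|
|diamond       |
|distance      |
|banana        |

Derivation:
Line 1: ['how', 'be', 'make', 'I'] (min_width=13, slack=1)
Line 2: ['telescope', 'lion'] (min_width=14, slack=0)
Line 3: ['table', 'night'] (min_width=11, slack=3)
Line 4: ['large', 'how', 'wind'] (min_width=14, slack=0)
Line 5: ['program', 'island'] (min_width=14, slack=0)
Line 6: ['diamond'] (min_width=7, slack=7)
Line 7: ['distance'] (min_width=8, slack=6)
Line 8: ['banana'] (min_width=6, slack=8)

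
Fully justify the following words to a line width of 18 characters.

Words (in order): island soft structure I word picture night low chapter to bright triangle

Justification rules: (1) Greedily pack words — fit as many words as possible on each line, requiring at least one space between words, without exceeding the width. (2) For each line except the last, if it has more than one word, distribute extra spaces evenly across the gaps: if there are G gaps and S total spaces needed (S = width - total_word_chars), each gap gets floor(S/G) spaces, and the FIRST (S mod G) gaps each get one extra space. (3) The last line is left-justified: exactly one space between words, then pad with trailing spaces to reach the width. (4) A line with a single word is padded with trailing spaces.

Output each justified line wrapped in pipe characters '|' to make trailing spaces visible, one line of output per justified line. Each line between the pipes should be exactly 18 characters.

Line 1: ['island', 'soft'] (min_width=11, slack=7)
Line 2: ['structure', 'I', 'word'] (min_width=16, slack=2)
Line 3: ['picture', 'night', 'low'] (min_width=17, slack=1)
Line 4: ['chapter', 'to', 'bright'] (min_width=17, slack=1)
Line 5: ['triangle'] (min_width=8, slack=10)

Answer: |island        soft|
|structure  I  word|
|picture  night low|
|chapter  to bright|
|triangle          |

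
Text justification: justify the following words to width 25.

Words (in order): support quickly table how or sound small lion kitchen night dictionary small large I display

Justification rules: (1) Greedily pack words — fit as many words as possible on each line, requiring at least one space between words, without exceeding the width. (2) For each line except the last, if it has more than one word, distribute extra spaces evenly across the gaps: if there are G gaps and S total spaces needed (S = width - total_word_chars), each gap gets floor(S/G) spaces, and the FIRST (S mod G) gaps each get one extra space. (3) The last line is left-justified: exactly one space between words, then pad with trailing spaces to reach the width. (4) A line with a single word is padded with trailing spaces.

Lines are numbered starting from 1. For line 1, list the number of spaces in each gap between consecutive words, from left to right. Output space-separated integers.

Answer: 1 1 1

Derivation:
Line 1: ['support', 'quickly', 'table', 'how'] (min_width=25, slack=0)
Line 2: ['or', 'sound', 'small', 'lion'] (min_width=19, slack=6)
Line 3: ['kitchen', 'night', 'dictionary'] (min_width=24, slack=1)
Line 4: ['small', 'large', 'I', 'display'] (min_width=21, slack=4)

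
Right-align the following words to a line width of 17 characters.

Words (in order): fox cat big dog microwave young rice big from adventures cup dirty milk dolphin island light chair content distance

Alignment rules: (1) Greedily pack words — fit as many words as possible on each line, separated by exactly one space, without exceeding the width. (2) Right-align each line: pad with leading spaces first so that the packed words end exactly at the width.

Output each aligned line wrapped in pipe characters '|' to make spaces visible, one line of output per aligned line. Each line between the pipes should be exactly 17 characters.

Line 1: ['fox', 'cat', 'big', 'dog'] (min_width=15, slack=2)
Line 2: ['microwave', 'young'] (min_width=15, slack=2)
Line 3: ['rice', 'big', 'from'] (min_width=13, slack=4)
Line 4: ['adventures', 'cup'] (min_width=14, slack=3)
Line 5: ['dirty', 'milk'] (min_width=10, slack=7)
Line 6: ['dolphin', 'island'] (min_width=14, slack=3)
Line 7: ['light', 'chair'] (min_width=11, slack=6)
Line 8: ['content', 'distance'] (min_width=16, slack=1)

Answer: |  fox cat big dog|
|  microwave young|
|    rice big from|
|   adventures cup|
|       dirty milk|
|   dolphin island|
|      light chair|
| content distance|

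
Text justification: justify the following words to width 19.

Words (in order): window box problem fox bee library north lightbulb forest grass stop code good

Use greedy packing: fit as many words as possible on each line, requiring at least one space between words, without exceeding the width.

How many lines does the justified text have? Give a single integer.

Line 1: ['window', 'box', 'problem'] (min_width=18, slack=1)
Line 2: ['fox', 'bee', 'library'] (min_width=15, slack=4)
Line 3: ['north', 'lightbulb'] (min_width=15, slack=4)
Line 4: ['forest', 'grass', 'stop'] (min_width=17, slack=2)
Line 5: ['code', 'good'] (min_width=9, slack=10)
Total lines: 5

Answer: 5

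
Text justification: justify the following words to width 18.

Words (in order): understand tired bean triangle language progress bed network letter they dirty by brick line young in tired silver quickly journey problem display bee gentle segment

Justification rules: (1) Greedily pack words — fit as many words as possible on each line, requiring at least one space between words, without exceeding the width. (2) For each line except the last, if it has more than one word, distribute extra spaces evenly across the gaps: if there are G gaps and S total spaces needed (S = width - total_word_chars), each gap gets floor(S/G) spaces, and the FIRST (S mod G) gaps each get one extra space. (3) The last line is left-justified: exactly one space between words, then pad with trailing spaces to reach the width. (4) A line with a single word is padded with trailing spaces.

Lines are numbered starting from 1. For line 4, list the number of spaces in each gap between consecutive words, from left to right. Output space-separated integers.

Answer: 1 1

Derivation:
Line 1: ['understand', 'tired'] (min_width=16, slack=2)
Line 2: ['bean', 'triangle'] (min_width=13, slack=5)
Line 3: ['language', 'progress'] (min_width=17, slack=1)
Line 4: ['bed', 'network', 'letter'] (min_width=18, slack=0)
Line 5: ['they', 'dirty', 'by'] (min_width=13, slack=5)
Line 6: ['brick', 'line', 'young'] (min_width=16, slack=2)
Line 7: ['in', 'tired', 'silver'] (min_width=15, slack=3)
Line 8: ['quickly', 'journey'] (min_width=15, slack=3)
Line 9: ['problem', 'display'] (min_width=15, slack=3)
Line 10: ['bee', 'gentle', 'segment'] (min_width=18, slack=0)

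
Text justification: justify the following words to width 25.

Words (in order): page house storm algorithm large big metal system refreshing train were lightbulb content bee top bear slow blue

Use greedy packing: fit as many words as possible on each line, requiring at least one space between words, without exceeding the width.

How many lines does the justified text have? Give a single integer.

Line 1: ['page', 'house', 'storm'] (min_width=16, slack=9)
Line 2: ['algorithm', 'large', 'big', 'metal'] (min_width=25, slack=0)
Line 3: ['system', 'refreshing', 'train'] (min_width=23, slack=2)
Line 4: ['were', 'lightbulb', 'content'] (min_width=22, slack=3)
Line 5: ['bee', 'top', 'bear', 'slow', 'blue'] (min_width=22, slack=3)
Total lines: 5

Answer: 5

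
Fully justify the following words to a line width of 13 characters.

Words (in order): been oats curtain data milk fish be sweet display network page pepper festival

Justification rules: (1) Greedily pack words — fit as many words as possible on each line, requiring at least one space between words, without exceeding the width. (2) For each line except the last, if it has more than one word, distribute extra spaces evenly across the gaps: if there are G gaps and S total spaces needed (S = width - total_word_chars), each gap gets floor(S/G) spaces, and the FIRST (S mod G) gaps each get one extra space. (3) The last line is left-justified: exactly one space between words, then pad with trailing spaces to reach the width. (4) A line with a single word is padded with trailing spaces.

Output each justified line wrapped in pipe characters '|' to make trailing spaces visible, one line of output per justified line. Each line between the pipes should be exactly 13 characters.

Line 1: ['been', 'oats'] (min_width=9, slack=4)
Line 2: ['curtain', 'data'] (min_width=12, slack=1)
Line 3: ['milk', 'fish', 'be'] (min_width=12, slack=1)
Line 4: ['sweet', 'display'] (min_width=13, slack=0)
Line 5: ['network', 'page'] (min_width=12, slack=1)
Line 6: ['pepper'] (min_width=6, slack=7)
Line 7: ['festival'] (min_width=8, slack=5)

Answer: |been     oats|
|curtain  data|
|milk  fish be|
|sweet display|
|network  page|
|pepper       |
|festival     |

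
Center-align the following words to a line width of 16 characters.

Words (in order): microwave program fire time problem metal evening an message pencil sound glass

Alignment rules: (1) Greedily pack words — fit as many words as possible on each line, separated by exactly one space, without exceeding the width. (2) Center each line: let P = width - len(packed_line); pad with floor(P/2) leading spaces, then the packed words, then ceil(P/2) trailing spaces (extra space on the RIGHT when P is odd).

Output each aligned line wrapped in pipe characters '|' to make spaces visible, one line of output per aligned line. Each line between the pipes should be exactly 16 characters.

Answer: |   microwave    |
|  program fire  |
|  time problem  |
|metal evening an|
| message pencil |
|  sound glass   |

Derivation:
Line 1: ['microwave'] (min_width=9, slack=7)
Line 2: ['program', 'fire'] (min_width=12, slack=4)
Line 3: ['time', 'problem'] (min_width=12, slack=4)
Line 4: ['metal', 'evening', 'an'] (min_width=16, slack=0)
Line 5: ['message', 'pencil'] (min_width=14, slack=2)
Line 6: ['sound', 'glass'] (min_width=11, slack=5)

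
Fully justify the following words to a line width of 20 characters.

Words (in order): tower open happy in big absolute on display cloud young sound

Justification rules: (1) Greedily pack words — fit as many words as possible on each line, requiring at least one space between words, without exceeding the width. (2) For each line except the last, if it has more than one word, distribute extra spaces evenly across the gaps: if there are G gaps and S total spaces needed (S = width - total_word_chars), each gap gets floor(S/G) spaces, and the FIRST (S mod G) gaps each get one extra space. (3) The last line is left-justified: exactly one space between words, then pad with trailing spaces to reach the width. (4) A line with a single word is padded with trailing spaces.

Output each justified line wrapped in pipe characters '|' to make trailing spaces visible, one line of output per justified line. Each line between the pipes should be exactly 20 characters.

Answer: |tower  open happy in|
|big    absolute   on|
|display  cloud young|
|sound               |

Derivation:
Line 1: ['tower', 'open', 'happy', 'in'] (min_width=19, slack=1)
Line 2: ['big', 'absolute', 'on'] (min_width=15, slack=5)
Line 3: ['display', 'cloud', 'young'] (min_width=19, slack=1)
Line 4: ['sound'] (min_width=5, slack=15)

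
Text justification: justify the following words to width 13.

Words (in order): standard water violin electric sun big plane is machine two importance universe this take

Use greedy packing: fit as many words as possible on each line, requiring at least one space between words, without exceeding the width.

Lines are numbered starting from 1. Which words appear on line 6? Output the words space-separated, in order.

Line 1: ['standard'] (min_width=8, slack=5)
Line 2: ['water', 'violin'] (min_width=12, slack=1)
Line 3: ['electric', 'sun'] (min_width=12, slack=1)
Line 4: ['big', 'plane', 'is'] (min_width=12, slack=1)
Line 5: ['machine', 'two'] (min_width=11, slack=2)
Line 6: ['importance'] (min_width=10, slack=3)
Line 7: ['universe', 'this'] (min_width=13, slack=0)
Line 8: ['take'] (min_width=4, slack=9)

Answer: importance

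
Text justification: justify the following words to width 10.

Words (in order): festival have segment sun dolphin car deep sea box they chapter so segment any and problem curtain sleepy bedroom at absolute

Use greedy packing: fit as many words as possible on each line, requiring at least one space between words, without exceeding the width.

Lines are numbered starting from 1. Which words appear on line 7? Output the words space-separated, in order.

Line 1: ['festival'] (min_width=8, slack=2)
Line 2: ['have'] (min_width=4, slack=6)
Line 3: ['segment'] (min_width=7, slack=3)
Line 4: ['sun'] (min_width=3, slack=7)
Line 5: ['dolphin'] (min_width=7, slack=3)
Line 6: ['car', 'deep'] (min_width=8, slack=2)
Line 7: ['sea', 'box'] (min_width=7, slack=3)
Line 8: ['they'] (min_width=4, slack=6)
Line 9: ['chapter', 'so'] (min_width=10, slack=0)
Line 10: ['segment'] (min_width=7, slack=3)
Line 11: ['any', 'and'] (min_width=7, slack=3)
Line 12: ['problem'] (min_width=7, slack=3)
Line 13: ['curtain'] (min_width=7, slack=3)
Line 14: ['sleepy'] (min_width=6, slack=4)
Line 15: ['bedroom', 'at'] (min_width=10, slack=0)
Line 16: ['absolute'] (min_width=8, slack=2)

Answer: sea box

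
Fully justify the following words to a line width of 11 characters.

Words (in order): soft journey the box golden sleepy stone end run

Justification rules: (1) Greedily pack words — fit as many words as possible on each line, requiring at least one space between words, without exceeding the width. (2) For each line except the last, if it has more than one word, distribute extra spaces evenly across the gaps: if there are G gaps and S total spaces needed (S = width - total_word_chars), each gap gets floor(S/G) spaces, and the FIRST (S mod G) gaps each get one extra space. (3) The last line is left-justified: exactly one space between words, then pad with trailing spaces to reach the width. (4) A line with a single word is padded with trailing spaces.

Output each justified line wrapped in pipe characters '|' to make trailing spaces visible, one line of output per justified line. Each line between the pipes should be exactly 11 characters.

Line 1: ['soft'] (min_width=4, slack=7)
Line 2: ['journey', 'the'] (min_width=11, slack=0)
Line 3: ['box', 'golden'] (min_width=10, slack=1)
Line 4: ['sleepy'] (min_width=6, slack=5)
Line 5: ['stone', 'end'] (min_width=9, slack=2)
Line 6: ['run'] (min_width=3, slack=8)

Answer: |soft       |
|journey the|
|box  golden|
|sleepy     |
|stone   end|
|run        |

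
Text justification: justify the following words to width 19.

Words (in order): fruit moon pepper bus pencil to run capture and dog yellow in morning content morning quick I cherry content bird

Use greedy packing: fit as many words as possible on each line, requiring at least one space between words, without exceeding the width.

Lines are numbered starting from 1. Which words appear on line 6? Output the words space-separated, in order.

Answer: quick I cherry

Derivation:
Line 1: ['fruit', 'moon', 'pepper'] (min_width=17, slack=2)
Line 2: ['bus', 'pencil', 'to', 'run'] (min_width=17, slack=2)
Line 3: ['capture', 'and', 'dog'] (min_width=15, slack=4)
Line 4: ['yellow', 'in', 'morning'] (min_width=17, slack=2)
Line 5: ['content', 'morning'] (min_width=15, slack=4)
Line 6: ['quick', 'I', 'cherry'] (min_width=14, slack=5)
Line 7: ['content', 'bird'] (min_width=12, slack=7)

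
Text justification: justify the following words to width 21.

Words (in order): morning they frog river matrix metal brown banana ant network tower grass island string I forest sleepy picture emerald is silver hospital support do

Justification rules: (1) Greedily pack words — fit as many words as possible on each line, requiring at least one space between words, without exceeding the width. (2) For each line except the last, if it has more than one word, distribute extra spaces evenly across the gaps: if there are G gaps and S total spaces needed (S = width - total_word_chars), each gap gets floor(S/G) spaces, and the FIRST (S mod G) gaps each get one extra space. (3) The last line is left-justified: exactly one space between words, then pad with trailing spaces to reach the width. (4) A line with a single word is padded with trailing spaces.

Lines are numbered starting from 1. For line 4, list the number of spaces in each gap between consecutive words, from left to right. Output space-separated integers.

Line 1: ['morning', 'they', 'frog'] (min_width=17, slack=4)
Line 2: ['river', 'matrix', 'metal'] (min_width=18, slack=3)
Line 3: ['brown', 'banana', 'ant'] (min_width=16, slack=5)
Line 4: ['network', 'tower', 'grass'] (min_width=19, slack=2)
Line 5: ['island', 'string', 'I'] (min_width=15, slack=6)
Line 6: ['forest', 'sleepy', 'picture'] (min_width=21, slack=0)
Line 7: ['emerald', 'is', 'silver'] (min_width=17, slack=4)
Line 8: ['hospital', 'support', 'do'] (min_width=19, slack=2)

Answer: 2 2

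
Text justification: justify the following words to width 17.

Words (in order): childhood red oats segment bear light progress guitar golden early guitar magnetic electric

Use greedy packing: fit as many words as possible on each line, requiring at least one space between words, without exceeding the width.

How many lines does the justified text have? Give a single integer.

Line 1: ['childhood', 'red'] (min_width=13, slack=4)
Line 2: ['oats', 'segment', 'bear'] (min_width=17, slack=0)
Line 3: ['light', 'progress'] (min_width=14, slack=3)
Line 4: ['guitar', 'golden'] (min_width=13, slack=4)
Line 5: ['early', 'guitar'] (min_width=12, slack=5)
Line 6: ['magnetic', 'electric'] (min_width=17, slack=0)
Total lines: 6

Answer: 6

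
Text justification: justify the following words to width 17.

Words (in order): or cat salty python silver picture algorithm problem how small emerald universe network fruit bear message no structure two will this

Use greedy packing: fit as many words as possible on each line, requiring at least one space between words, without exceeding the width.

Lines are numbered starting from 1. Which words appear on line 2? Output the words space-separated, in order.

Answer: python silver

Derivation:
Line 1: ['or', 'cat', 'salty'] (min_width=12, slack=5)
Line 2: ['python', 'silver'] (min_width=13, slack=4)
Line 3: ['picture', 'algorithm'] (min_width=17, slack=0)
Line 4: ['problem', 'how', 'small'] (min_width=17, slack=0)
Line 5: ['emerald', 'universe'] (min_width=16, slack=1)
Line 6: ['network', 'fruit'] (min_width=13, slack=4)
Line 7: ['bear', 'message', 'no'] (min_width=15, slack=2)
Line 8: ['structure', 'two'] (min_width=13, slack=4)
Line 9: ['will', 'this'] (min_width=9, slack=8)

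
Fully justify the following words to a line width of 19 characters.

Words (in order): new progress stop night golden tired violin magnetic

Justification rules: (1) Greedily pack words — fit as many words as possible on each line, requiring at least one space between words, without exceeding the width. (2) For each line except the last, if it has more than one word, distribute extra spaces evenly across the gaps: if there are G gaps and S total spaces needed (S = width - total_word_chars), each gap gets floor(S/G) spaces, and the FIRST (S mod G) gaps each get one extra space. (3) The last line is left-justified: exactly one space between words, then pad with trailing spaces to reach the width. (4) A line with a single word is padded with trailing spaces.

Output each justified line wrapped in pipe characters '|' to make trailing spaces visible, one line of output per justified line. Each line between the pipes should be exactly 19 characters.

Answer: |new  progress  stop|
|night  golden tired|
|violin magnetic    |

Derivation:
Line 1: ['new', 'progress', 'stop'] (min_width=17, slack=2)
Line 2: ['night', 'golden', 'tired'] (min_width=18, slack=1)
Line 3: ['violin', 'magnetic'] (min_width=15, slack=4)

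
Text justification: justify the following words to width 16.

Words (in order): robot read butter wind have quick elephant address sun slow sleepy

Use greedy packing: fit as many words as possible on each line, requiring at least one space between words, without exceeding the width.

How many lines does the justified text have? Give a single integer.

Line 1: ['robot', 'read'] (min_width=10, slack=6)
Line 2: ['butter', 'wind', 'have'] (min_width=16, slack=0)
Line 3: ['quick', 'elephant'] (min_width=14, slack=2)
Line 4: ['address', 'sun', 'slow'] (min_width=16, slack=0)
Line 5: ['sleepy'] (min_width=6, slack=10)
Total lines: 5

Answer: 5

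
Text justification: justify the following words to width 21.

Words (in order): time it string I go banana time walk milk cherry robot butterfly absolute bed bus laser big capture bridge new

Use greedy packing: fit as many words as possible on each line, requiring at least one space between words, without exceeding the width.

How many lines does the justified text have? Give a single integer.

Line 1: ['time', 'it', 'string', 'I', 'go'] (min_width=19, slack=2)
Line 2: ['banana', 'time', 'walk', 'milk'] (min_width=21, slack=0)
Line 3: ['cherry', 'robot'] (min_width=12, slack=9)
Line 4: ['butterfly', 'absolute'] (min_width=18, slack=3)
Line 5: ['bed', 'bus', 'laser', 'big'] (min_width=17, slack=4)
Line 6: ['capture', 'bridge', 'new'] (min_width=18, slack=3)
Total lines: 6

Answer: 6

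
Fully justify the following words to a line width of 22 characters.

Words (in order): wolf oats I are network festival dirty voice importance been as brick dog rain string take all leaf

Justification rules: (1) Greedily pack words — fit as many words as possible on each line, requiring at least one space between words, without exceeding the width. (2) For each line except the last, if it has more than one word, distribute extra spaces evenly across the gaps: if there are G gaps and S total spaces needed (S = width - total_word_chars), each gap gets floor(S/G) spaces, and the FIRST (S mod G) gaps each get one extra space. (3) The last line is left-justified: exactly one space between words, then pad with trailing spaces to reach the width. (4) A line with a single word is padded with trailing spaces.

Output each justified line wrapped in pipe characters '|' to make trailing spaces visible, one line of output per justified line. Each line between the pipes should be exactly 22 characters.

Line 1: ['wolf', 'oats', 'I', 'are'] (min_width=15, slack=7)
Line 2: ['network', 'festival', 'dirty'] (min_width=22, slack=0)
Line 3: ['voice', 'importance', 'been'] (min_width=21, slack=1)
Line 4: ['as', 'brick', 'dog', 'rain'] (min_width=17, slack=5)
Line 5: ['string', 'take', 'all', 'leaf'] (min_width=20, slack=2)

Answer: |wolf    oats   I   are|
|network festival dirty|
|voice  importance been|
|as   brick   dog  rain|
|string take all leaf  |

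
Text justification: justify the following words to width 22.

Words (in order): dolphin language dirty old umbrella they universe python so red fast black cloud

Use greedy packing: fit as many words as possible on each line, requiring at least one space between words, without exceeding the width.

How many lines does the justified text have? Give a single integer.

Line 1: ['dolphin', 'language', 'dirty'] (min_width=22, slack=0)
Line 2: ['old', 'umbrella', 'they'] (min_width=17, slack=5)
Line 3: ['universe', 'python', 'so', 'red'] (min_width=22, slack=0)
Line 4: ['fast', 'black', 'cloud'] (min_width=16, slack=6)
Total lines: 4

Answer: 4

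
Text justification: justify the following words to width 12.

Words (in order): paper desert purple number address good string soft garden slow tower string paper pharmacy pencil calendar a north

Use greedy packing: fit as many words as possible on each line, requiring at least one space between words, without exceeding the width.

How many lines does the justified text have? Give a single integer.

Line 1: ['paper', 'desert'] (min_width=12, slack=0)
Line 2: ['purple'] (min_width=6, slack=6)
Line 3: ['number'] (min_width=6, slack=6)
Line 4: ['address', 'good'] (min_width=12, slack=0)
Line 5: ['string', 'soft'] (min_width=11, slack=1)
Line 6: ['garden', 'slow'] (min_width=11, slack=1)
Line 7: ['tower', 'string'] (min_width=12, slack=0)
Line 8: ['paper'] (min_width=5, slack=7)
Line 9: ['pharmacy'] (min_width=8, slack=4)
Line 10: ['pencil'] (min_width=6, slack=6)
Line 11: ['calendar', 'a'] (min_width=10, slack=2)
Line 12: ['north'] (min_width=5, slack=7)
Total lines: 12

Answer: 12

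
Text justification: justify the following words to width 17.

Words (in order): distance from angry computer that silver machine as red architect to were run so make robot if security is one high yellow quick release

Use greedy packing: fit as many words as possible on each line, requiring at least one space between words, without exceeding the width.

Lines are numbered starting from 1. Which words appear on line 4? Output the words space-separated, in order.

Line 1: ['distance', 'from'] (min_width=13, slack=4)
Line 2: ['angry', 'computer'] (min_width=14, slack=3)
Line 3: ['that', 'silver'] (min_width=11, slack=6)
Line 4: ['machine', 'as', 'red'] (min_width=14, slack=3)
Line 5: ['architect', 'to', 'were'] (min_width=17, slack=0)
Line 6: ['run', 'so', 'make', 'robot'] (min_width=17, slack=0)
Line 7: ['if', 'security', 'is'] (min_width=14, slack=3)
Line 8: ['one', 'high', 'yellow'] (min_width=15, slack=2)
Line 9: ['quick', 'release'] (min_width=13, slack=4)

Answer: machine as red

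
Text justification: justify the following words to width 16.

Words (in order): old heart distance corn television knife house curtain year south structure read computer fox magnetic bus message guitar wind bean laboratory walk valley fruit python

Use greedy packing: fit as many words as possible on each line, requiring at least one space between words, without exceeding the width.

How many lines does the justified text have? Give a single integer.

Line 1: ['old', 'heart'] (min_width=9, slack=7)
Line 2: ['distance', 'corn'] (min_width=13, slack=3)
Line 3: ['television', 'knife'] (min_width=16, slack=0)
Line 4: ['house', 'curtain'] (min_width=13, slack=3)
Line 5: ['year', 'south'] (min_width=10, slack=6)
Line 6: ['structure', 'read'] (min_width=14, slack=2)
Line 7: ['computer', 'fox'] (min_width=12, slack=4)
Line 8: ['magnetic', 'bus'] (min_width=12, slack=4)
Line 9: ['message', 'guitar'] (min_width=14, slack=2)
Line 10: ['wind', 'bean'] (min_width=9, slack=7)
Line 11: ['laboratory', 'walk'] (min_width=15, slack=1)
Line 12: ['valley', 'fruit'] (min_width=12, slack=4)
Line 13: ['python'] (min_width=6, slack=10)
Total lines: 13

Answer: 13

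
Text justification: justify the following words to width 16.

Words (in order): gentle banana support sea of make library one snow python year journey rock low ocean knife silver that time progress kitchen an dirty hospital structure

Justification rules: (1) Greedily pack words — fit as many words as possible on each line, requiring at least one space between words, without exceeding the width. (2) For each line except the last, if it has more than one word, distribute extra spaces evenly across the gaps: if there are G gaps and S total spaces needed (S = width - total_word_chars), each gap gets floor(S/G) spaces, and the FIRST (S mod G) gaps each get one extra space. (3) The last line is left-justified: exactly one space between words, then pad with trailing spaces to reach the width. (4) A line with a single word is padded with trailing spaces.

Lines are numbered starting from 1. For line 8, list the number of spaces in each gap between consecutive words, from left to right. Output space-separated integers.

Line 1: ['gentle', 'banana'] (min_width=13, slack=3)
Line 2: ['support', 'sea', 'of'] (min_width=14, slack=2)
Line 3: ['make', 'library', 'one'] (min_width=16, slack=0)
Line 4: ['snow', 'python', 'year'] (min_width=16, slack=0)
Line 5: ['journey', 'rock', 'low'] (min_width=16, slack=0)
Line 6: ['ocean', 'knife'] (min_width=11, slack=5)
Line 7: ['silver', 'that', 'time'] (min_width=16, slack=0)
Line 8: ['progress', 'kitchen'] (min_width=16, slack=0)
Line 9: ['an', 'dirty'] (min_width=8, slack=8)
Line 10: ['hospital'] (min_width=8, slack=8)
Line 11: ['structure'] (min_width=9, slack=7)

Answer: 1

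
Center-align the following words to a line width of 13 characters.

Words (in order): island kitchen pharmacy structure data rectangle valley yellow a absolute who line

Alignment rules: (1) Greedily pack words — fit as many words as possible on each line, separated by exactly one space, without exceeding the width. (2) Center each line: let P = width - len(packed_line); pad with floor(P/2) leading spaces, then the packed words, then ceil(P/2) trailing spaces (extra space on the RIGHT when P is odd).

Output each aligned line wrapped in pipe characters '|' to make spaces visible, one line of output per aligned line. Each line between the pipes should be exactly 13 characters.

Answer: |   island    |
|   kitchen   |
|  pharmacy   |
|  structure  |
|    data     |
|  rectangle  |
|valley yellow|
| a absolute  |
|  who line   |

Derivation:
Line 1: ['island'] (min_width=6, slack=7)
Line 2: ['kitchen'] (min_width=7, slack=6)
Line 3: ['pharmacy'] (min_width=8, slack=5)
Line 4: ['structure'] (min_width=9, slack=4)
Line 5: ['data'] (min_width=4, slack=9)
Line 6: ['rectangle'] (min_width=9, slack=4)
Line 7: ['valley', 'yellow'] (min_width=13, slack=0)
Line 8: ['a', 'absolute'] (min_width=10, slack=3)
Line 9: ['who', 'line'] (min_width=8, slack=5)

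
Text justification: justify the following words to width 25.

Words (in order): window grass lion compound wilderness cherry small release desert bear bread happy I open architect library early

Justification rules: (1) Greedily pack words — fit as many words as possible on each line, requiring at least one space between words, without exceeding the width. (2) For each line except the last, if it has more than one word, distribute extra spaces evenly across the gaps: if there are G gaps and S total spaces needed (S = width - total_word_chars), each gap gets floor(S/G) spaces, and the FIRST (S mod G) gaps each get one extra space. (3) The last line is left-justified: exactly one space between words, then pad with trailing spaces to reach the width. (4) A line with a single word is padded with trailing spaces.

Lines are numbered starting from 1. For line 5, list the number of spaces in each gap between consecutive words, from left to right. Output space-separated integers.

Answer: 3 2

Derivation:
Line 1: ['window', 'grass', 'lion'] (min_width=17, slack=8)
Line 2: ['compound', 'wilderness'] (min_width=19, slack=6)
Line 3: ['cherry', 'small', 'release'] (min_width=20, slack=5)
Line 4: ['desert', 'bear', 'bread', 'happy', 'I'] (min_width=25, slack=0)
Line 5: ['open', 'architect', 'library'] (min_width=22, slack=3)
Line 6: ['early'] (min_width=5, slack=20)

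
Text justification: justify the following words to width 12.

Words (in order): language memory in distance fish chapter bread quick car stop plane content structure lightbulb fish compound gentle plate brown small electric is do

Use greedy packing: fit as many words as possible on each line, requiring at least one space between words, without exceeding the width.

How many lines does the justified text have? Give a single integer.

Answer: 16

Derivation:
Line 1: ['language'] (min_width=8, slack=4)
Line 2: ['memory', 'in'] (min_width=9, slack=3)
Line 3: ['distance'] (min_width=8, slack=4)
Line 4: ['fish', 'chapter'] (min_width=12, slack=0)
Line 5: ['bread', 'quick'] (min_width=11, slack=1)
Line 6: ['car', 'stop'] (min_width=8, slack=4)
Line 7: ['plane'] (min_width=5, slack=7)
Line 8: ['content'] (min_width=7, slack=5)
Line 9: ['structure'] (min_width=9, slack=3)
Line 10: ['lightbulb'] (min_width=9, slack=3)
Line 11: ['fish'] (min_width=4, slack=8)
Line 12: ['compound'] (min_width=8, slack=4)
Line 13: ['gentle', 'plate'] (min_width=12, slack=0)
Line 14: ['brown', 'small'] (min_width=11, slack=1)
Line 15: ['electric', 'is'] (min_width=11, slack=1)
Line 16: ['do'] (min_width=2, slack=10)
Total lines: 16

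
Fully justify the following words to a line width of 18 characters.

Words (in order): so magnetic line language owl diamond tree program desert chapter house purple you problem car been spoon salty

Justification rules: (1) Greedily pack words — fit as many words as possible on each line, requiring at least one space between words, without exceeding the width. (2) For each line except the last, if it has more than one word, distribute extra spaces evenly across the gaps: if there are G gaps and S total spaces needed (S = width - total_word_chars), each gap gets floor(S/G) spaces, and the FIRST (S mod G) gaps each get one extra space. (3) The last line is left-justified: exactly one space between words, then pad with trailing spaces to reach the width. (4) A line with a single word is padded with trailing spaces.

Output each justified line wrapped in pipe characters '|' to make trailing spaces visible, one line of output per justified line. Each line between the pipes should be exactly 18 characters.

Answer: |so  magnetic  line|
|language       owl|
|diamond       tree|
|program     desert|
|chapter      house|
|purple you problem|
|car   been   spoon|
|salty             |

Derivation:
Line 1: ['so', 'magnetic', 'line'] (min_width=16, slack=2)
Line 2: ['language', 'owl'] (min_width=12, slack=6)
Line 3: ['diamond', 'tree'] (min_width=12, slack=6)
Line 4: ['program', 'desert'] (min_width=14, slack=4)
Line 5: ['chapter', 'house'] (min_width=13, slack=5)
Line 6: ['purple', 'you', 'problem'] (min_width=18, slack=0)
Line 7: ['car', 'been', 'spoon'] (min_width=14, slack=4)
Line 8: ['salty'] (min_width=5, slack=13)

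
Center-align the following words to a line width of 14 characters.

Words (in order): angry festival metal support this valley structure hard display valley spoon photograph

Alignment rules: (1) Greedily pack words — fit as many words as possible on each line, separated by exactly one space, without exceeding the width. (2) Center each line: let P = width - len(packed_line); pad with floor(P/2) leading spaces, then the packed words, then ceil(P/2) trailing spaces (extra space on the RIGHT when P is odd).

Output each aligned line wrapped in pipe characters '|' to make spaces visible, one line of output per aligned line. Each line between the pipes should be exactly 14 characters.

Answer: |angry festival|
|metal support |
| this valley  |
|structure hard|
|display valley|
|    spoon     |
|  photograph  |

Derivation:
Line 1: ['angry', 'festival'] (min_width=14, slack=0)
Line 2: ['metal', 'support'] (min_width=13, slack=1)
Line 3: ['this', 'valley'] (min_width=11, slack=3)
Line 4: ['structure', 'hard'] (min_width=14, slack=0)
Line 5: ['display', 'valley'] (min_width=14, slack=0)
Line 6: ['spoon'] (min_width=5, slack=9)
Line 7: ['photograph'] (min_width=10, slack=4)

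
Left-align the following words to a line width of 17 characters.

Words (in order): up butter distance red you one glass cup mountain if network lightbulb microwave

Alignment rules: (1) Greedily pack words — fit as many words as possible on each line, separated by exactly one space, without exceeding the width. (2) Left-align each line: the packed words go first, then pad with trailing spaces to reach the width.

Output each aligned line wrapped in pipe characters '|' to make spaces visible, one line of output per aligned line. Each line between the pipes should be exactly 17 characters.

Line 1: ['up', 'butter'] (min_width=9, slack=8)
Line 2: ['distance', 'red', 'you'] (min_width=16, slack=1)
Line 3: ['one', 'glass', 'cup'] (min_width=13, slack=4)
Line 4: ['mountain', 'if'] (min_width=11, slack=6)
Line 5: ['network', 'lightbulb'] (min_width=17, slack=0)
Line 6: ['microwave'] (min_width=9, slack=8)

Answer: |up butter        |
|distance red you |
|one glass cup    |
|mountain if      |
|network lightbulb|
|microwave        |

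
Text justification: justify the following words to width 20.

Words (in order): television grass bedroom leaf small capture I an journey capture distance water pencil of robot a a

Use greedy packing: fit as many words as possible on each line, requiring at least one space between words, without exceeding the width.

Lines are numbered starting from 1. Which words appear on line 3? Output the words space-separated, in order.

Line 1: ['television', 'grass'] (min_width=16, slack=4)
Line 2: ['bedroom', 'leaf', 'small'] (min_width=18, slack=2)
Line 3: ['capture', 'I', 'an', 'journey'] (min_width=20, slack=0)
Line 4: ['capture', 'distance'] (min_width=16, slack=4)
Line 5: ['water', 'pencil', 'of'] (min_width=15, slack=5)
Line 6: ['robot', 'a', 'a'] (min_width=9, slack=11)

Answer: capture I an journey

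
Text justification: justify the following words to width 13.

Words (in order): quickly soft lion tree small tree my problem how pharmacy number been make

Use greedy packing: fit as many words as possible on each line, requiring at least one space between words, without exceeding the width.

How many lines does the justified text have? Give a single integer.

Line 1: ['quickly', 'soft'] (min_width=12, slack=1)
Line 2: ['lion', 'tree'] (min_width=9, slack=4)
Line 3: ['small', 'tree', 'my'] (min_width=13, slack=0)
Line 4: ['problem', 'how'] (min_width=11, slack=2)
Line 5: ['pharmacy'] (min_width=8, slack=5)
Line 6: ['number', 'been'] (min_width=11, slack=2)
Line 7: ['make'] (min_width=4, slack=9)
Total lines: 7

Answer: 7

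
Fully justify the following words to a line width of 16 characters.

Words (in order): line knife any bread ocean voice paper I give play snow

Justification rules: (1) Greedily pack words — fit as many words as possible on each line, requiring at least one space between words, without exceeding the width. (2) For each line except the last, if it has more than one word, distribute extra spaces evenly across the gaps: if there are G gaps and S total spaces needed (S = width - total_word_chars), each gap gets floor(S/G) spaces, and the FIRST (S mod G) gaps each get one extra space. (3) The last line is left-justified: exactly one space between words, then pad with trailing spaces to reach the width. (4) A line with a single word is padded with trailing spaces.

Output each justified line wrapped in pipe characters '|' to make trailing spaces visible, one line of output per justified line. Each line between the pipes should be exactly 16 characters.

Answer: |line  knife  any|
|bread      ocean|
|voice   paper  I|
|give play snow  |

Derivation:
Line 1: ['line', 'knife', 'any'] (min_width=14, slack=2)
Line 2: ['bread', 'ocean'] (min_width=11, slack=5)
Line 3: ['voice', 'paper', 'I'] (min_width=13, slack=3)
Line 4: ['give', 'play', 'snow'] (min_width=14, slack=2)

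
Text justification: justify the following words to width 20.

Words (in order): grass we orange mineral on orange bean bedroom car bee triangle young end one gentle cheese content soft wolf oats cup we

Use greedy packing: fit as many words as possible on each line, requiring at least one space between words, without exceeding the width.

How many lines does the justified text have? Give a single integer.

Line 1: ['grass', 'we', 'orange'] (min_width=15, slack=5)
Line 2: ['mineral', 'on', 'orange'] (min_width=17, slack=3)
Line 3: ['bean', 'bedroom', 'car', 'bee'] (min_width=20, slack=0)
Line 4: ['triangle', 'young', 'end'] (min_width=18, slack=2)
Line 5: ['one', 'gentle', 'cheese'] (min_width=17, slack=3)
Line 6: ['content', 'soft', 'wolf'] (min_width=17, slack=3)
Line 7: ['oats', 'cup', 'we'] (min_width=11, slack=9)
Total lines: 7

Answer: 7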